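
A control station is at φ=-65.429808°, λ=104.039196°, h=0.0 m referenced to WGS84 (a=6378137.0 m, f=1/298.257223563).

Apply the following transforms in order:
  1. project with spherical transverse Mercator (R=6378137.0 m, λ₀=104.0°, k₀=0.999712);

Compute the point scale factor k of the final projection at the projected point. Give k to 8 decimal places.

start: φ=-65.429808°, λ=104.039196°, h=0.000 m
→ into tm (λ₀=104.0°): φ=-65.42980800°, λ−λ₀=0.03919600°
scale k = 0.99971204

0.99971204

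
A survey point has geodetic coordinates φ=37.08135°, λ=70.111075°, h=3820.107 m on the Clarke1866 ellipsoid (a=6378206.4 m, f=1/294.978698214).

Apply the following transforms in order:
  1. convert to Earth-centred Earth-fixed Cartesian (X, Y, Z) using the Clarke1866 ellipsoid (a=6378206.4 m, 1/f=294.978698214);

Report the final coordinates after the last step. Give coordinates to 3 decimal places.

X=1734235.379 m, Y=4793667.250 m, Z=3826710.160 m

start: φ=37.081350°, λ=70.111075°, h=3820.107 m
→ ECEF (a=6378206.400, f=1/294.978698214): X=1734235.3788, Y=4793667.2498, Z=3826710.1602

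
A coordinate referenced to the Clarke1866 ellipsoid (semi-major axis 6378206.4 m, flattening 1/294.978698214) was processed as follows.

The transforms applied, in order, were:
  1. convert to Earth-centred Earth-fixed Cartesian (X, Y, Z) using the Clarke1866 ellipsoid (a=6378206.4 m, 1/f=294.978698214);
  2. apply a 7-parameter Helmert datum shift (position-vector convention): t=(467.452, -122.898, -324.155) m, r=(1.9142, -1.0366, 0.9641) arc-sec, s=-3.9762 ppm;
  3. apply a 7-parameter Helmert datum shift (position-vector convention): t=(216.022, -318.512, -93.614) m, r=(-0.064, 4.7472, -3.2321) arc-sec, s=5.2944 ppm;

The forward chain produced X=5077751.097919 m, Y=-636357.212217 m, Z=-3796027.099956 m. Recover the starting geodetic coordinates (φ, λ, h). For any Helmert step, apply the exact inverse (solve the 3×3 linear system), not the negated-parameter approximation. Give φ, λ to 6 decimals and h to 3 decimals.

φ=-36.753404°, λ=-7.138918°, h=329.132 m

start: X=5077751.0979, Y=-636357.2122, Z=-3796027.1000 m
→ Helmert⁻¹: X=5077605.5193, Y=-635954.5907, Z=-3795796.7247
→ Helmert⁻¹: X=5077136.2083, Y=-635893.1753, Z=-3795507.2756
→ geod (Bowring, a=6378206.400): φ=-36.75340400°, λ=-7.13891800°, h=329.1320 m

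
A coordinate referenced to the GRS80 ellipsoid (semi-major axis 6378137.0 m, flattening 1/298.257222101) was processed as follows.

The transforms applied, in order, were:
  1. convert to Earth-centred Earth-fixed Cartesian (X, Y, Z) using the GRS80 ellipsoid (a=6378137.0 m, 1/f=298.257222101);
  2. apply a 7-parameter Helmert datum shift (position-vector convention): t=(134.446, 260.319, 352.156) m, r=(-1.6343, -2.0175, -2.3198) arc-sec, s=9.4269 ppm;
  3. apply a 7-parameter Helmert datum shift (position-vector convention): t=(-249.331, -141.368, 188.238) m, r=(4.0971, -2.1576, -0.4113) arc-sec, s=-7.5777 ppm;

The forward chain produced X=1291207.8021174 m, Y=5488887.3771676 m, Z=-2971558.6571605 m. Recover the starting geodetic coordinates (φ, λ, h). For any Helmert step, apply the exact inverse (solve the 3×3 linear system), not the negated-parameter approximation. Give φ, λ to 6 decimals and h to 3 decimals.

start: X=1291207.8021, Y=5488887.3772, Z=-2971558.6572 m
→ Helmert⁻¹: X=1291424.8872, Y=5489013.8833, Z=-2971891.9530
→ Helmert⁻¹: X=1291187.4669, Y=5488739.8940, Z=-2972185.2305
→ geod (Bowring, a=6378137.000): φ=-27.95352500°, λ=76.76225700°, h=487.2330 m

φ=-27.953525°, λ=76.762257°, h=487.233 m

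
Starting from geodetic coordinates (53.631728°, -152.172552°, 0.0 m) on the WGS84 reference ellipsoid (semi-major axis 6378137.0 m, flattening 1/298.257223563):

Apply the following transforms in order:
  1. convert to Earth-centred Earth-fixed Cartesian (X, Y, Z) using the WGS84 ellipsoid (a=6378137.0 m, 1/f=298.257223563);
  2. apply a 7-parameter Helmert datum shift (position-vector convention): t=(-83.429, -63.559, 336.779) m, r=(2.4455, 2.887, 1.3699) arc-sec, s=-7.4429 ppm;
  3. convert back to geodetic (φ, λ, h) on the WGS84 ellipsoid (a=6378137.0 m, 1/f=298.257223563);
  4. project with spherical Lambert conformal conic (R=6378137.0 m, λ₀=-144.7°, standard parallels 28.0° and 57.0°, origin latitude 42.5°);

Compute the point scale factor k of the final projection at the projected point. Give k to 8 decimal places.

0.98570444

start: φ=53.631728°, λ=-152.172552°, h=0.000 m
→ ECEF (a=6378137.000, f=1/298.257223563): X=-3351978.6345, Y=-1769350.5403, Z=5112544.5495
→ Helmert 7p (PV): X=-3351953.8065, Y=-1769483.8066, Z=5112869.2148
→ geod (Bowring, a=6378137.000): φ=53.63316644°, λ=-152.17059527°, h=285.3001 m
→ into lcc (λ₀=-144.7°): φ=53.63316644°, λ−λ₀=-7.47059527°
scale k = 0.98570444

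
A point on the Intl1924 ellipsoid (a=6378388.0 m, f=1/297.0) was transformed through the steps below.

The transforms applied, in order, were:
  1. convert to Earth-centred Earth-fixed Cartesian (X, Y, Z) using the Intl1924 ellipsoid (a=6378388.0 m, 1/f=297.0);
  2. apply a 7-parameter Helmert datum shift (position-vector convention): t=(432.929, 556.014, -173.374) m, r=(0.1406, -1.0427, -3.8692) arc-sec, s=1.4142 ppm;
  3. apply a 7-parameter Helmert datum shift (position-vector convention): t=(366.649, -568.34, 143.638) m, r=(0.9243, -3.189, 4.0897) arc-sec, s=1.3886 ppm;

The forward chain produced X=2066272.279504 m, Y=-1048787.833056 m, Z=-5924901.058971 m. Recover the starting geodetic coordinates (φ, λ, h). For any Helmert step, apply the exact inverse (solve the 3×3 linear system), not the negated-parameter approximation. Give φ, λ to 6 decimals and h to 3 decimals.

φ=-68.777281°, λ=-26.921980°, h=1855.234 m

start: X=2066272.2795, Y=-1048787.8331, Z=-5924901.0590 m
→ Helmert⁻¹: X=2065790.3713, Y=-1048285.5478, Z=-5925063.7105
→ Helmert⁻¹: X=2065344.2442, Y=-1048805.3746, Z=-5924891.6833
→ geod (Bowring, a=6378388.000): φ=-68.77728100°, λ=-26.92198000°, h=1855.2340 m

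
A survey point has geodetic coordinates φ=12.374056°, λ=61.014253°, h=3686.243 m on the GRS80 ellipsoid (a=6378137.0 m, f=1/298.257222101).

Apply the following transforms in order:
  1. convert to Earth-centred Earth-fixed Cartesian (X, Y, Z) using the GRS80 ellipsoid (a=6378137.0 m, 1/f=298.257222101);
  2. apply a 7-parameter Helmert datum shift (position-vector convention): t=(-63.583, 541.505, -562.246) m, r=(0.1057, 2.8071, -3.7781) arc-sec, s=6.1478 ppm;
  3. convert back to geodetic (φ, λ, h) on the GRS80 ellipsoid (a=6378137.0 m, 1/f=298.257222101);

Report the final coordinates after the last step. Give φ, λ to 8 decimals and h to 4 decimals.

φ=12.36788264°, λ=61.01597434°, h=4037.5468 m

start: φ=12.374056°, λ=61.014253°, h=3686.243 m
→ ECEF (a=6378137.000, f=1/298.257222101): X=3021202.3843, Y=5453592.3923, Z=1358639.3441
→ Helmert 7p (PV): X=3021275.7578, Y=5454111.3897, Z=1358047.1290
→ geod (Bowring, a=6378137.000): φ=12.36788264°, λ=61.01597434°, h=4037.5468 m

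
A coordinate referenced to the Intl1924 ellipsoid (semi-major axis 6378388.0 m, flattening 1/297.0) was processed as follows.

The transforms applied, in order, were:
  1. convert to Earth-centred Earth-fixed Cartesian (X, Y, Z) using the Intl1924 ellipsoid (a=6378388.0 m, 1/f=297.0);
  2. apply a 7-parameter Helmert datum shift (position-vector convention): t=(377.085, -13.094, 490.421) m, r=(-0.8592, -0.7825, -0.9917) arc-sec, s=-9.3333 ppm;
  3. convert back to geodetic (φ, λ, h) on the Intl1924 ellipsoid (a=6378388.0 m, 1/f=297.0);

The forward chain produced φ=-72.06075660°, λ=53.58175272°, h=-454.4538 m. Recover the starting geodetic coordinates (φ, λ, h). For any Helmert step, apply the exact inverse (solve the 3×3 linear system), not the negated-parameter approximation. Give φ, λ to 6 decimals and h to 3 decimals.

start: φ=-72.060757°, λ=53.581753°, h=-454.454 m
→ ECEF (a=6378388.000, f=1/297.0): X=1169813.9276, Y=1585639.5083, Z=-6045489.1165
→ Helmert⁻¹: X=1169417.1969, Y=1585698.2091, Z=-6046033.7981
→ geod (Bowring, a=6378388.000): φ=-72.06386500°, λ=53.59205000°, h=5.7710 m

φ=-72.063865°, λ=53.592050°, h=5.771 m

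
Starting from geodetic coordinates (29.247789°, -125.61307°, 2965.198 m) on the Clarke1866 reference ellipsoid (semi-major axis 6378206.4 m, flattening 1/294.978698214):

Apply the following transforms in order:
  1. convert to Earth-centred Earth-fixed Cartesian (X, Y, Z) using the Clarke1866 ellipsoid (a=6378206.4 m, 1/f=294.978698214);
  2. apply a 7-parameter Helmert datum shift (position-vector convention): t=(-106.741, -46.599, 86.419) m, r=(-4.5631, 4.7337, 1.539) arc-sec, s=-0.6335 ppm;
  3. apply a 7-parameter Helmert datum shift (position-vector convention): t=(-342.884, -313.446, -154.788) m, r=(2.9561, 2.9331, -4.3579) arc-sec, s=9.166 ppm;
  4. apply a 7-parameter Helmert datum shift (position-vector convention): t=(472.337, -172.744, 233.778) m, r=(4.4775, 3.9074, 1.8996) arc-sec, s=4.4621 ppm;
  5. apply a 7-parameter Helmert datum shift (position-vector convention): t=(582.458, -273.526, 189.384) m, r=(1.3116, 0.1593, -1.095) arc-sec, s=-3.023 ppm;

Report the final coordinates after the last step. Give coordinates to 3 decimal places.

start: φ=29.247789°, λ=-125.613070°, h=2965.198 m
→ ECEF (a=6378206.400, f=1/294.978698214): X=-3244720.7413, Y=-4529994.4286, Z=3099171.5469
→ Helmert 7p (PV): X=-3244720.5025, Y=-4529993.8061, Z=3099430.6825
→ Helmert 7p (PV): X=-3245144.7623, Y=-4530324.6401, Z=3099285.5219
→ Helmert 7p (PV): X=-3244586.4712, Y=-4530614.7633, Z=3099496.2617
→ Helmert 7p (PV): X=-3244015.8627, Y=-4530877.0778, Z=3099649.9725

X=-3244015.863 m, Y=-4530877.078 m, Z=3099649.972 m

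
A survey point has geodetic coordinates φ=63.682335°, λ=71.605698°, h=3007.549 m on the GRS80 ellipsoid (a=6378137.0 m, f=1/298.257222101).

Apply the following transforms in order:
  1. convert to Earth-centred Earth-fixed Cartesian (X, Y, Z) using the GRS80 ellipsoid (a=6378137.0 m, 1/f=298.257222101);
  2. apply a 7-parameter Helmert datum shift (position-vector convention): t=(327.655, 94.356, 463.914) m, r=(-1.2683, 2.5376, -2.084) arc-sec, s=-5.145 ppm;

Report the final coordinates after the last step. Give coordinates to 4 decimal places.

start: φ=63.682335°, λ=71.605698°, h=3007.549 m
→ ECEF (a=6378137.000, f=1/298.257222101): X=895134.0228, Y=2691765.8812, Z=5696799.1470
→ Helmert 7p (PV): X=895554.3538, Y=2691872.3729, Z=5697206.1873

X=895554.3538 m, Y=2691872.3729 m, Z=5697206.1873 m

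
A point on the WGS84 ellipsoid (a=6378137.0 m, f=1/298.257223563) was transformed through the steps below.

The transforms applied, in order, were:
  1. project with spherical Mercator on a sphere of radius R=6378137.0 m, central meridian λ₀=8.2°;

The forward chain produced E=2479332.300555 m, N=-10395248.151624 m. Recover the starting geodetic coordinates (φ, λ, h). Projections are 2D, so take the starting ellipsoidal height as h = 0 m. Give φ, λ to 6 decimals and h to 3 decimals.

start: E=2479332.3006, N=-10395248.1516 m
→ merc⁻¹: φ=-67.82520000°, λ=30.47222100°

φ=-67.825200°, λ=30.472221°, h=0.000 m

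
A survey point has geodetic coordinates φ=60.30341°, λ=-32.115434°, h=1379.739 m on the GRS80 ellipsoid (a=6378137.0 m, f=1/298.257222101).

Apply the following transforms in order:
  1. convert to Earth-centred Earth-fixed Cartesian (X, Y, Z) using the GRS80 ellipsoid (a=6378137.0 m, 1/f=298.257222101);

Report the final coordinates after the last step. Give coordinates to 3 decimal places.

X=2683625.094 m, Y=-1684442.381 m, Z=5518500.257 m

start: φ=60.303410°, λ=-32.115434°, h=1379.739 m
→ ECEF (a=6378137.000, f=1/298.257222101): X=2683625.0935, Y=-1684442.3806, Z=5518500.2572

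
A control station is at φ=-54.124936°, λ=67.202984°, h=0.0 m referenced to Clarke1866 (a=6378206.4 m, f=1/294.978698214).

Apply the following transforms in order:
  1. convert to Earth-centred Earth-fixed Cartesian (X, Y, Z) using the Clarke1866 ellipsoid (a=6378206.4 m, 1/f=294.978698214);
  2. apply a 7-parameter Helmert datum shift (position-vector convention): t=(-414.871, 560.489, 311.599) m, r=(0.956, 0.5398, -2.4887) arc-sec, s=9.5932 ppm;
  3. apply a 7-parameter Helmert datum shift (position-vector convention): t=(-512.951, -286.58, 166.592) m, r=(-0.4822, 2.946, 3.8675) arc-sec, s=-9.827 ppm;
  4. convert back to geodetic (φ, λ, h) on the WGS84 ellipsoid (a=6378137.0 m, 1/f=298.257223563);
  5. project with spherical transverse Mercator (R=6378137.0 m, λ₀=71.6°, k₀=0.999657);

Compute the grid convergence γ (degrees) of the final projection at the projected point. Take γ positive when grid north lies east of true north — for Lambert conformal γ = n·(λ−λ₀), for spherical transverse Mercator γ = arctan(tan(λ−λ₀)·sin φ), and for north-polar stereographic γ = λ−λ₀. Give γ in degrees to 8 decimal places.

start: φ=-54.124936°, λ=67.202984°, h=0.000 m
→ ECEF (a=6378206.400, f=1/294.978698214): X=1451487.7768, Y=3453456.4332, Z=-5144702.6433
→ Helmert 7p (PV): X=1451115.0345, Y=3454056.3837, Z=-5144428.1907
→ Helmert 7p (PV): X=1450449.5847, Y=3453751.0427, Z=-5144239.8447
→ geod (Bowring, a=6378137.000): φ=-54.12141718°, λ=67.21936906°, h=-538.1063 m
→ into tm (λ₀=71.6°): φ=-54.12141718°, λ−λ₀=-4.38063094°
convergence γ = 3.55182905°

3.55182905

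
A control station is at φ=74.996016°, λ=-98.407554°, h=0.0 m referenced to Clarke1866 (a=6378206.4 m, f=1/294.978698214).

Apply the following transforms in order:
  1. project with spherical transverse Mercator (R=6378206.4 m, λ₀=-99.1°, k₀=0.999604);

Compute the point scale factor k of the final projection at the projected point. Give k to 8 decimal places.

start: φ=74.996016°, λ=-98.407554°, h=0.000 m
→ into tm (λ₀=-99.1°): φ=74.99601600°, λ−λ₀=0.69244600°
scale k = 0.99960889

0.99960889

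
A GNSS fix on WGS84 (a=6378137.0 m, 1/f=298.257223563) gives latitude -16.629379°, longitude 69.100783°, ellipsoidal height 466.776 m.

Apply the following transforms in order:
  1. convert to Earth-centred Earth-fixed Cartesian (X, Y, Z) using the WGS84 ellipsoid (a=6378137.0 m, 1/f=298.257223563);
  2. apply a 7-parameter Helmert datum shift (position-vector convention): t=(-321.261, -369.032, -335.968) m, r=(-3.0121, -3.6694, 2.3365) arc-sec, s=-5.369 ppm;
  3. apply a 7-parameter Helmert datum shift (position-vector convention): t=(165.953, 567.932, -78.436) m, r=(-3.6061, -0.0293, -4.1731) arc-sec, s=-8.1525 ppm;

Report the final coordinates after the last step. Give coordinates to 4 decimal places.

X=2180738.5677 m, Y=5711333.6680 m, Z=-1814239.0708 m

start: φ=-16.629379°, λ=69.100783°, h=466.776 m
→ ECEF (a=6378137.000, f=1/298.257223563): X=2180839.9930, Y=5711289.6012, Z=-1813705.0562
→ Helmert 7p (PV): X=2180474.5930, Y=5710888.1235, Z=-1814075.8919
→ Helmert 7p (PV): X=2180738.5677, Y=5711333.6680, Z=-1814239.0708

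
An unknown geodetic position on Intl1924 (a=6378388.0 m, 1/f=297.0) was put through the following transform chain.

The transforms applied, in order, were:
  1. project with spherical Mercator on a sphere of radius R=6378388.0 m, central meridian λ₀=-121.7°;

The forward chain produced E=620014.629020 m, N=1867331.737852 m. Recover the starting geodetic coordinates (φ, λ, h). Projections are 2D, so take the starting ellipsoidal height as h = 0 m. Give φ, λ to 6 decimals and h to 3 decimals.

start: E=620014.6290, N=1867331.7379 m
→ merc⁻¹: φ=16.53926700°, λ=-116.13053300°

φ=16.539267°, λ=-116.130533°, h=0.000 m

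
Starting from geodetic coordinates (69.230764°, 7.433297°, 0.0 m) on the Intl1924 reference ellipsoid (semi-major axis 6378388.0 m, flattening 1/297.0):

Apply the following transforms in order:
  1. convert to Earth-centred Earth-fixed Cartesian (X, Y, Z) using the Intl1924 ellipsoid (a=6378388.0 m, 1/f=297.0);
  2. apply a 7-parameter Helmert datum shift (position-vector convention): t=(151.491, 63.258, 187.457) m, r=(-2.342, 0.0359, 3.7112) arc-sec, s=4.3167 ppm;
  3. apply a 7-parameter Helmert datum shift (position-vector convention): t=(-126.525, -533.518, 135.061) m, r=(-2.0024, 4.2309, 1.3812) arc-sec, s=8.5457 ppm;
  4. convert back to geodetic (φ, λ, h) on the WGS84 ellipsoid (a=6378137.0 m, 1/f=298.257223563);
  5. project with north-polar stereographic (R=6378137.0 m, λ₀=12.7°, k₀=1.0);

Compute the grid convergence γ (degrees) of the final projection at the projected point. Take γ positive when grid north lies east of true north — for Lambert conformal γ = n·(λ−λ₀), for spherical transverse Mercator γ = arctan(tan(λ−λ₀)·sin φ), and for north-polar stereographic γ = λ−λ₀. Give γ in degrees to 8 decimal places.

-5.27441467

start: φ=69.230764°, λ=7.433297°, h=0.000 m
→ ECEF (a=6378388.000, f=1/297.0): X=2249420.2303, Y=293478.0637, Z=5941288.0543
→ Helmert 7p (PV): X=2249577.1851, Y=293650.5209, Z=5941497.4342
→ Helmert 7p (PV): X=2249589.7909, Y=293192.2562, Z=5941634.2751
→ geod (Bowring, a=6378137.000): φ=69.23022058°, λ=7.42558533°, h=541.3943 m
→ into stereo (λ₀=12.7°): φ=69.23022058°, λ−λ₀=-5.27441467°
convergence γ = -5.27441467°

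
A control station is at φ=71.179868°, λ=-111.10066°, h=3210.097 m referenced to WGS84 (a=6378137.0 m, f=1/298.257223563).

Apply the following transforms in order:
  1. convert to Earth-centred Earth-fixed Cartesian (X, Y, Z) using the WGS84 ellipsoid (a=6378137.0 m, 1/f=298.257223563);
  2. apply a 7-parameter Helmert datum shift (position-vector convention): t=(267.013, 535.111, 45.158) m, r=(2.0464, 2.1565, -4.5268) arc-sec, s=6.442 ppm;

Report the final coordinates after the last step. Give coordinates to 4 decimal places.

start: φ=71.179868°, λ=-111.100660°, h=3210.097 m
→ ECEF (a=6378137.000, f=1/298.257223563): X=-743347.1908, Y=-1926363.2030, Z=6017824.2259
→ Helmert 7p (PV): X=-743064.3269, Y=-1925883.8922, Z=6017896.8105

X=-743064.3269 m, Y=-1925883.8922 m, Z=6017896.8105 m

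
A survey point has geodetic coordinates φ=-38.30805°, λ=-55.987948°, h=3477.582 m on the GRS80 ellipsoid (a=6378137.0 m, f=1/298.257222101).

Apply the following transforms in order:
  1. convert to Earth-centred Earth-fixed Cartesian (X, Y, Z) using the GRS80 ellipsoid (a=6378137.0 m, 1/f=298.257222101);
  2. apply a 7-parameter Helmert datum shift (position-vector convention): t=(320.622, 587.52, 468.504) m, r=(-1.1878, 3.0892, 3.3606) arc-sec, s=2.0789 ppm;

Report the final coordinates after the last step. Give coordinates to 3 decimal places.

X=2805021.939 m, Y=-4155631.019 m, Z=-3934045.447 m

start: φ=-38.308050°, λ=-55.987948°, h=3477.582 m
→ ECEF (a=6378137.000, f=1/298.257222101): X=2804686.6969, Y=-4156232.9370, Z=-3934487.7003
→ Helmert 7p (PV): X=2805021.9394, Y=-4155631.0187, Z=-3934045.4470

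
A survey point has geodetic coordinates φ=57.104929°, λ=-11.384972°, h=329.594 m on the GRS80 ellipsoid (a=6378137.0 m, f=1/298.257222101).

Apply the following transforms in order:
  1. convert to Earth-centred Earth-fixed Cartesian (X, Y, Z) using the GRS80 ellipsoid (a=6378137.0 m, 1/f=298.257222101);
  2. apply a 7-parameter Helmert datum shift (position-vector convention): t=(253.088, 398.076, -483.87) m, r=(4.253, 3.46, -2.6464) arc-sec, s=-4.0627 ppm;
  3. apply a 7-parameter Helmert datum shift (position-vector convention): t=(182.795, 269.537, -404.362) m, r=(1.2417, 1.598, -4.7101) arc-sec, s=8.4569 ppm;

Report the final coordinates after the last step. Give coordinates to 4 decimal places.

X=3404594.4797 m, Y=-685044.0934 m, Z=5331565.4287 m

start: φ=57.104929°, λ=-11.384972°, h=329.594 m
→ ECEF (a=6378137.000, f=1/298.257222101): X=3404037.3179, Y=-685445.2327, Z=5332531.9673
→ Helmert 7p (PV): X=3404357.2325, Y=-685197.9976, Z=5331955.1987
→ Helmert 7p (PV): X=3404594.4797, Y=-685044.0934, Z=5331565.4287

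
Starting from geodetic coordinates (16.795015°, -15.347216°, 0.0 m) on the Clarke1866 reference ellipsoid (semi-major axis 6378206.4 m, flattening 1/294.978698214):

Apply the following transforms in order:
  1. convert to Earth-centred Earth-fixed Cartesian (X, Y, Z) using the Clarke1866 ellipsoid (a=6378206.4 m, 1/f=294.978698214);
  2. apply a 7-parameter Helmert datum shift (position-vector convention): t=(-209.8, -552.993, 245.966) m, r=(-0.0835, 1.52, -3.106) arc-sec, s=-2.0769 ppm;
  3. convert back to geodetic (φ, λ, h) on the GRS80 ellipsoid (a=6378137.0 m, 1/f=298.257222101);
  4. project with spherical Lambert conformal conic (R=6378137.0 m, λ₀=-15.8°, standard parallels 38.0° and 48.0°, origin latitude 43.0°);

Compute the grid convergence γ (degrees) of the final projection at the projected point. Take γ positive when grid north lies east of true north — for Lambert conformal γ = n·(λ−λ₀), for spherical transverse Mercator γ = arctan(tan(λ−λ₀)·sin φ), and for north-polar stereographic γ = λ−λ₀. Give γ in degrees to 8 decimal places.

start: φ=16.795015°, λ=-15.347216°, h=0.000 m
→ ECEF (a=6378206.400, f=1/294.978698214): X=5890059.0448, Y=-1616556.1047, Z=1831016.1943
→ Helmert 7p (PV): X=5889826.1622, Y=-1617193.6932, Z=1831215.6072
→ geod (Bowring, a=6378137.000): φ=16.79569968°, λ=-15.35356196°, h=53.8066 m
→ into lcc (λ₀=-15.8°): φ=16.79569968°, λ−λ₀=0.44643804°
convergence γ = 0.30485828°

0.30485828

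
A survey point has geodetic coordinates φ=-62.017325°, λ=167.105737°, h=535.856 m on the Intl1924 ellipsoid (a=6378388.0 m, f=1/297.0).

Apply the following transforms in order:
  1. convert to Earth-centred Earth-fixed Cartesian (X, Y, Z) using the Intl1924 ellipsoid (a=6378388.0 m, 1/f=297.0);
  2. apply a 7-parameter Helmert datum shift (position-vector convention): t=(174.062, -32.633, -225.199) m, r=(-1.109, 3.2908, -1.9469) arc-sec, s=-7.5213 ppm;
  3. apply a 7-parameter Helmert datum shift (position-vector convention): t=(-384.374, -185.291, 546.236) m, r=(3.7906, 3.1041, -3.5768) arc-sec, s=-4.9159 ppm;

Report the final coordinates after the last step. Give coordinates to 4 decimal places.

start: φ=-62.017325°, λ=167.105737°, h=535.856 m
→ ECEF (a=6378388.000, f=1/297.0): X=-2925224.1832, Y=669657.5159, Z=-5610017.8216
→ Helmert 7p (PV): X=-2925111.3019, Y=669617.2942, Z=-5610157.7570
→ Helmert 7p (PV): X=-2925554.1121, Y=669582.5343, Z=-5609527.6162

X=-2925554.1121 m, Y=669582.5343 m, Z=-5609527.6162 m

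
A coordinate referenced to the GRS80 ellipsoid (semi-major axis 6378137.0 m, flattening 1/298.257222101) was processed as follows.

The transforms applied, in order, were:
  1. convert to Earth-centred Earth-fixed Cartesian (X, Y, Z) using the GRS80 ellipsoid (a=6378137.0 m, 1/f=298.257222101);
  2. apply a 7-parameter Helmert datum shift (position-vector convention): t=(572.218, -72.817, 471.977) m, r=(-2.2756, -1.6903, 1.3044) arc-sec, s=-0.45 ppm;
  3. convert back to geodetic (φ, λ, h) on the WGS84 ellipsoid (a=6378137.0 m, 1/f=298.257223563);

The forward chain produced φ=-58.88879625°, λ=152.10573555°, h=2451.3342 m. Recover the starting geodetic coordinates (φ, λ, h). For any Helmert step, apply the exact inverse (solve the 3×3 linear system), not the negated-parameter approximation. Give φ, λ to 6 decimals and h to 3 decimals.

φ=-58.886129°, λ=152.108340°, h=3136.976 m

start: φ=-58.888796°, λ=152.105736°, h=2451.334 m
→ ECEF (a=6378137.000, f=1/298.257223563): X=-2920974.2311, Y=1546201.8903, Z=-5439644.6452
→ Helmert⁻¹: X=-2921582.5652, Y=1546353.8962, Z=-5440078.0685
→ geod (Bowring, a=6378137.000): φ=-58.88612900°, λ=152.10834000°, h=3136.9760 m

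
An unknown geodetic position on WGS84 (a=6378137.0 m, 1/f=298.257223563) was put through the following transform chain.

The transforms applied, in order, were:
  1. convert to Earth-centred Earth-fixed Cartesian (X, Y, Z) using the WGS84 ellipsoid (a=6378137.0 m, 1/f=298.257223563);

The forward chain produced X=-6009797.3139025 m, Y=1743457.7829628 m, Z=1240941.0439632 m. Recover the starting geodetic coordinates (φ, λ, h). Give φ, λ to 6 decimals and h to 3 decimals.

φ=11.290435°, λ=163.822419°, h=2115.220 m

start: X=-6009797.3139, Y=1743457.7830, Z=1240941.0440 m
→ geod (Bowring, a=6378137.000): φ=11.29043500°, λ=163.82241900°, h=2115.2200 m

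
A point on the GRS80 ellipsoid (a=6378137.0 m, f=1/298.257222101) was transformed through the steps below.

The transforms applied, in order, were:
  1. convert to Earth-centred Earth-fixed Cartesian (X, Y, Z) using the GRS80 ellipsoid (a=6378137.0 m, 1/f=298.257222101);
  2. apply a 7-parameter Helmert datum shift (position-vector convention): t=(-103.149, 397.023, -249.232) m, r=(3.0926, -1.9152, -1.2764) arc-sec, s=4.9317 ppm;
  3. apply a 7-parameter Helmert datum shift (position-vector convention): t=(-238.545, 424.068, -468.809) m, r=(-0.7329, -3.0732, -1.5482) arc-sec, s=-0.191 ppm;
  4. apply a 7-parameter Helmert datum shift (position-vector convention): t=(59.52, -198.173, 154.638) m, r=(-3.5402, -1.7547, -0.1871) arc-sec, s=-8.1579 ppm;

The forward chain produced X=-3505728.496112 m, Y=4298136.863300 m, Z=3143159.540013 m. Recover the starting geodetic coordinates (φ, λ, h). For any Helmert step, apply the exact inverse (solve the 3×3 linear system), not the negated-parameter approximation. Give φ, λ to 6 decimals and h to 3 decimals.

φ=29.713831°, λ=129.203970°, h=2038.813 m

start: X=-3505728.4961, Y=4298136.8633, Z=3143159.5400 m
→ Helmert⁻¹: X=-3505793.7764, Y=4298312.9751, Z=3143134.1400
→ Helmert⁻¹: X=-3505541.3217, Y=4297852.2457, Z=3143671.0506
→ Helmert⁻¹: X=-3505418.2871, Y=4297459.4742, Z=3143872.8929
→ geod (Bowring, a=6378137.000): φ=29.71383100°, λ=129.20397000°, h=2038.8130 m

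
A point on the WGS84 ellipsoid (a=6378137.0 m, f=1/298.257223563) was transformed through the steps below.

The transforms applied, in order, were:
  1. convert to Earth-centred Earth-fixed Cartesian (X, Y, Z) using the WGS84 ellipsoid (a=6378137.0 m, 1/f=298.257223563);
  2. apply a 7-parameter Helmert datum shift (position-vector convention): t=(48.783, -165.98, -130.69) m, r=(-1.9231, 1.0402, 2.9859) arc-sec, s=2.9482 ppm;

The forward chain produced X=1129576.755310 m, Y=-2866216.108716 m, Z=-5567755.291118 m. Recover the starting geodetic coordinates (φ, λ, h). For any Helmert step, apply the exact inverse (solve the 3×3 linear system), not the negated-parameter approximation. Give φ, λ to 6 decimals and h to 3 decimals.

φ=-61.207101°, λ=-68.490285°, h=1295.056 m

start: X=1129576.7553, Y=-2866216.1087, Z=-5567755.2911 m
→ Helmert⁻¹: X=1129511.2315, Y=-2866006.1204, Z=-5567629.2116
→ geod (Bowring, a=6378137.000): φ=-61.20710100°, λ=-68.49028500°, h=1295.0560 m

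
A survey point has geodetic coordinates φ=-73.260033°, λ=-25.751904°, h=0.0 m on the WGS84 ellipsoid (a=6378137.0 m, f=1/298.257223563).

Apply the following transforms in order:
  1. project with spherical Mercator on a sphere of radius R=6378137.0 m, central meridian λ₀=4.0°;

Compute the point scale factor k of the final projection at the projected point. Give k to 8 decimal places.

3.47187763

start: φ=-73.260033°, λ=-25.751904°, h=0.000 m
→ into merc (λ₀=4.0°): φ=-73.26003300°, λ−λ₀=-29.75190400°
scale k = 3.47187763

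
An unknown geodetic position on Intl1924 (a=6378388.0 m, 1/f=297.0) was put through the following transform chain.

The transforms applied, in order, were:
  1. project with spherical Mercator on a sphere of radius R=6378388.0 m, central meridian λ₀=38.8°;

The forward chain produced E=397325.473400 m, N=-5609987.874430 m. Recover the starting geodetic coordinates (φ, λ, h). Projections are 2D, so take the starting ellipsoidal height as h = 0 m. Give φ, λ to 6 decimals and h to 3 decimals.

φ=-44.925287°, λ=42.369095°, h=0.000 m

start: E=397325.4734, N=-5609987.8744 m
→ merc⁻¹: φ=-44.92528700°, λ=42.36909500°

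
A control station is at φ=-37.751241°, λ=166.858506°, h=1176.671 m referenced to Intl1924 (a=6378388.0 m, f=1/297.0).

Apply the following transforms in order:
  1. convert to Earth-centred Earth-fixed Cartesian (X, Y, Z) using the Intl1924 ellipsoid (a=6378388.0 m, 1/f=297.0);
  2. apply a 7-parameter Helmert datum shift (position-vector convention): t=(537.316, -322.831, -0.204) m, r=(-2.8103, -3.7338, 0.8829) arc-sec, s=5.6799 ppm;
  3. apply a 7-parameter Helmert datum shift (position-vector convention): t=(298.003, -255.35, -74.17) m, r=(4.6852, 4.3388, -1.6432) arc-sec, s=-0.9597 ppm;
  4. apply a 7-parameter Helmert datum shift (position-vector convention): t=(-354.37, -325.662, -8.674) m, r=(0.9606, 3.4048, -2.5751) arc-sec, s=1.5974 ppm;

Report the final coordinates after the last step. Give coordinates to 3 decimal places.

start: φ=-37.751241°, λ=166.858506°, h=1176.671 m
→ ECEF (a=6378388.000, f=1/297.0): X=-4918271.2165, Y=1148272.9272, Z=-3884432.8002
→ Helmert 7p (PV): X=-4917696.4346, Y=1147882.6413, Z=-3884559.7433
→ Helmert 7p (PV): X=-4917466.2795, Y=1147753.6019, Z=-3884500.6676
→ Helmert 7p (PV): X=-4917878.2969, Y=1147509.2559, Z=-3884429.0291

X=-4917878.297 m, Y=1147509.256 m, Z=-3884429.029 m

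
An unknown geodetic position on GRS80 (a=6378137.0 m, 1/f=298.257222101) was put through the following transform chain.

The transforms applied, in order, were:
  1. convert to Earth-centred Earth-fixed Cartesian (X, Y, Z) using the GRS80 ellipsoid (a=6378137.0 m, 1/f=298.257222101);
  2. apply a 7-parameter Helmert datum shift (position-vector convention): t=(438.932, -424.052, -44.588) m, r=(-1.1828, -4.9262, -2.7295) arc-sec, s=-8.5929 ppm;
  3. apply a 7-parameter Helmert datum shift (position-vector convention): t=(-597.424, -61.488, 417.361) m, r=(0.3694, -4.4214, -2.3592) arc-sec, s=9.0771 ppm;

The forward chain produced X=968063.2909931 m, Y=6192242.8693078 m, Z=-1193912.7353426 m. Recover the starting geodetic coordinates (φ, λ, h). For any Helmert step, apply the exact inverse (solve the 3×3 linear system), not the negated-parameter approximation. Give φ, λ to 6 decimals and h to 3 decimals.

φ=-10.858844°, λ=81.115759°, h=3338.146 m

start: X=968063.2910, Y=6192242.8693, Z=-1193912.7353 m
→ Helmert⁻¹: X=968555.4955, Y=6192257.0888, Z=-1194351.1066
→ Helmert⁻¹: X=968014.4104, Y=6192754.0126, Z=-1194304.3887
→ geod (Bowring, a=6378137.000): φ=-10.85884400°, λ=81.11575900°, h=3338.1460 m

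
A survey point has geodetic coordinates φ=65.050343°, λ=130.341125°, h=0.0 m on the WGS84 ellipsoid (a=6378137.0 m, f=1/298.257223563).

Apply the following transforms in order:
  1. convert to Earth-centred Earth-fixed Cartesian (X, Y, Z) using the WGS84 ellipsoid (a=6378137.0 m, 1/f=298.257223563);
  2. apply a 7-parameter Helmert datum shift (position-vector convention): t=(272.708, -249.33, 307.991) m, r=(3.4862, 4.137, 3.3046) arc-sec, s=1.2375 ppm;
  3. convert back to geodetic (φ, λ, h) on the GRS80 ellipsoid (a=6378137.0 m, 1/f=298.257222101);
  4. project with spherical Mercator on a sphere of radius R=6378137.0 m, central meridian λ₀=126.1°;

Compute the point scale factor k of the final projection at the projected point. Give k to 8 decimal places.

start: φ=65.050343°, λ=130.341125°, h=0.000 m
→ ECEF (a=6378137.000, f=1/298.257223563): X=-1746431.6583, Y=2056327.5988, Z=5760079.7168
→ Helmert 7p (PV): X=-1746078.5277, Y=2055955.4791, Z=5760464.6189
→ geod (Bowring, a=6378137.000): φ=65.05596460°, λ=130.34052449°, h=132.9455 m
→ into merc (λ₀=126.1°): φ=65.05596460°, λ−λ₀=4.24052449°
scale k = 2.37116956

2.37116956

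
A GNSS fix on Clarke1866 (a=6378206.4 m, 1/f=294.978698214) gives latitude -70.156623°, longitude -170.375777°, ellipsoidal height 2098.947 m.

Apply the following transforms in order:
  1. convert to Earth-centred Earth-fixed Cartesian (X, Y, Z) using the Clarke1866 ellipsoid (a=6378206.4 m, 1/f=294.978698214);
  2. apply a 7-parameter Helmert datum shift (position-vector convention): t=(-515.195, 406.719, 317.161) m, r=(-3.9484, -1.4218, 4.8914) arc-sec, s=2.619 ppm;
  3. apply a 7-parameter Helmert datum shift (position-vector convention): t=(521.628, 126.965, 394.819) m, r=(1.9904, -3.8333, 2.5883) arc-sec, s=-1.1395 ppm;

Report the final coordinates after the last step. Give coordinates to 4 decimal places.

X=-2141564.8198 m, Y=-362779.8334 m, Z=-5978131.7485 m

start: φ=-70.156623°, λ=-170.375777°, h=2098.947 m
→ ECEF (a=6378206.400, f=1/294.978698214): X=-2141733.5701, Y=-363178.5512, Z=-5978783.7578
→ Helmert 7p (PV): X=-2142204.5494, Y=-362938.0214, Z=-5978490.0663
→ Helmert 7p (PV): X=-2141564.8198, Y=-362779.8334, Z=-5978131.7485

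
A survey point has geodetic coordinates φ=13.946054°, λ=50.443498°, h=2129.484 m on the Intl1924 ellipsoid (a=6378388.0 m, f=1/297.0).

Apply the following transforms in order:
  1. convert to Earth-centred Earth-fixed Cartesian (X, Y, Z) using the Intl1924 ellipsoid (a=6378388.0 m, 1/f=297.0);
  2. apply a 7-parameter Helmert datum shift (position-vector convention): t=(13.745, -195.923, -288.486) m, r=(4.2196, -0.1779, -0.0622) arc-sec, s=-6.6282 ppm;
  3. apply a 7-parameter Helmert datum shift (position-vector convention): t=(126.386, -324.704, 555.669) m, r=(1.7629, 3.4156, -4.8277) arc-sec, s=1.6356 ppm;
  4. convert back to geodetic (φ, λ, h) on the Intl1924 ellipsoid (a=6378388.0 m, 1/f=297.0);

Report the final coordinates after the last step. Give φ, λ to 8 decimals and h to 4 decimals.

φ=13.94978992°, λ=50.43764077°, h=1859.2325 m

start: φ=13.946054°, λ=50.443498°, h=2129.484 m
→ ECEF (a=6378388.000, f=1/297.0): X=3944355.9109, Y=4775283.9973, Z=1527720.9886
→ Helmert 7p (PV): X=3944343.6343, Y=4775023.9806, Z=1527523.4668
→ Helmert 7p (PV): X=3944613.5277, Y=4774601.7123, Z=1528057.1297
→ geod (Bowring, a=6378388.000): φ=13.94978992°, λ=50.43764077°, h=1859.2325 m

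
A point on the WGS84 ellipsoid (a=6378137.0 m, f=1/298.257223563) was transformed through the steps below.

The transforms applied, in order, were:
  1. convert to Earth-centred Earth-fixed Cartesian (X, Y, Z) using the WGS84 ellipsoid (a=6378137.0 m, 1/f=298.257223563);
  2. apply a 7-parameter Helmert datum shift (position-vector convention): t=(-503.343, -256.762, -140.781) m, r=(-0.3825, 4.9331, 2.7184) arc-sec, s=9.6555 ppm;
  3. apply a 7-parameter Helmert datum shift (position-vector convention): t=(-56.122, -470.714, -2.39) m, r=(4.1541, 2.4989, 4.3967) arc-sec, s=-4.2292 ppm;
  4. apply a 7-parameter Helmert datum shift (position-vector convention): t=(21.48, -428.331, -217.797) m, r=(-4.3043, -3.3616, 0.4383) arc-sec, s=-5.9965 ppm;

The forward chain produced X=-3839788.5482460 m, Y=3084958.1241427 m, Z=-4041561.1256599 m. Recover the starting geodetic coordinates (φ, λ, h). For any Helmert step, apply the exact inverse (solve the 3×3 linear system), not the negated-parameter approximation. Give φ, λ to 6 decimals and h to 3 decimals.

start: X=-3839788.5482, Y=3084958.1241, Z=-4041561.1257 m
→ Helmert⁻¹: X=-3839892.3594, Y=3085497.4483, Z=-4041240.5944
→ Helmert⁻¹: X=-3839737.7356, Y=3085981.6689, Z=-4041363.9647
→ Helmert⁻¹: X=-3839059.9964, Y=3086266.7219, Z=-4041270.2572
→ geod (Bowring, a=6378137.000): φ=-39.55528300°, λ=141.20377800°, h=1935.4280 m

φ=-39.555283°, λ=141.203778°, h=1935.428 m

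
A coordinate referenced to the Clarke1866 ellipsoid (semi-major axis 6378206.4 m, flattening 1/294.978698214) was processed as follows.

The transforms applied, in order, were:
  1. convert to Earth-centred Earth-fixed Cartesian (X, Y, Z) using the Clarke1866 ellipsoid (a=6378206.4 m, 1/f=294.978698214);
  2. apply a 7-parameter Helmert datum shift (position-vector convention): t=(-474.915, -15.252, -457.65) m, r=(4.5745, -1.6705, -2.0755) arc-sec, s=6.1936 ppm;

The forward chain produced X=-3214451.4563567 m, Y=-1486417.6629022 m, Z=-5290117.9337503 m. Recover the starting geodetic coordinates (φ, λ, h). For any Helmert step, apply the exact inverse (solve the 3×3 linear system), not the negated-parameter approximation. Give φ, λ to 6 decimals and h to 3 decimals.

start: X=-3214451.4564, Y=-1486417.6629, Z=-5290117.9338 m
→ Helmert⁻¹: X=-3213984.5166, Y=-1486542.8559, Z=-5289568.5242
→ geod (Bowring, a=6378206.400): φ=-56.37915000°, λ=-155.17835700°, h=2204.9940 m

φ=-56.379150°, λ=-155.178357°, h=2204.994 m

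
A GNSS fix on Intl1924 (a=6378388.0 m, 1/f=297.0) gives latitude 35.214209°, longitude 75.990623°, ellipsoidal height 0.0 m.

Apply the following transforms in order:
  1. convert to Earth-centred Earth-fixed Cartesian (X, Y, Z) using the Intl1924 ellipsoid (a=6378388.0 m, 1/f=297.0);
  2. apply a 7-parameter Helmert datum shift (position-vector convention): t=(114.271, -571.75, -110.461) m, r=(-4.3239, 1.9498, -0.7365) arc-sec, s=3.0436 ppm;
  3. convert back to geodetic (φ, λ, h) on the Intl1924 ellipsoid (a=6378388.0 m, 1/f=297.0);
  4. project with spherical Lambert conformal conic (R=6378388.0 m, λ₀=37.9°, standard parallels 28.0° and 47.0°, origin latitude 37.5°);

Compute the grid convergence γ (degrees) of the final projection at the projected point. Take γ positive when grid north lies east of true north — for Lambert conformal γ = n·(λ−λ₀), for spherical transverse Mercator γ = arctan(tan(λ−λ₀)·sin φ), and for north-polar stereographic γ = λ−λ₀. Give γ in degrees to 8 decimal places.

23.29405599

start: φ=35.214209°, λ=75.990623°, h=0.000 m
→ ECEF (a=6378388.000, f=1/297.0): X=1262932.3935, Y=5061815.8847, Z=3657365.4416
→ Helmert 7p (PV): X=1263103.1552, Y=5061331.7005, Z=3657148.0633
→ geod (Bowring, a=6378388.000): φ=35.21483505°, λ=75.98751585°, h=-475.3814 m
→ into lcc (λ₀=37.9°): φ=35.21483505°, λ−λ₀=38.08751585°
convergence γ = 23.29405599°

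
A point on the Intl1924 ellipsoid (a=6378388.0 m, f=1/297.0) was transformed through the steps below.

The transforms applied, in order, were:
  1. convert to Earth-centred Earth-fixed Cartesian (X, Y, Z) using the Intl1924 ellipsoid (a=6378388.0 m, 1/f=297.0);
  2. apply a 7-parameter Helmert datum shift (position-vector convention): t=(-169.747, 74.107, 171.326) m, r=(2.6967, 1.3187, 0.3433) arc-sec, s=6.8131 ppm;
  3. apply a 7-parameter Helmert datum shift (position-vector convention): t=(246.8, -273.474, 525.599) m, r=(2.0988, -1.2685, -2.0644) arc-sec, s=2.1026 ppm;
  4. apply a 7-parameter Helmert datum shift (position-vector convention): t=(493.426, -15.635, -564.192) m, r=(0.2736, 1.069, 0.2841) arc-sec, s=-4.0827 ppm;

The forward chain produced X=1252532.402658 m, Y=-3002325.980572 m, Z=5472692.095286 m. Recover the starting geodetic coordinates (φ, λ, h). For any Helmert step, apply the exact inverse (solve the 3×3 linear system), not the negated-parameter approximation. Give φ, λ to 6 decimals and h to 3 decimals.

start: X=1252532.4027, Y=-3002325.9806, Z=5472692.0953 m
→ Helmert⁻¹: X=1252011.5869, Y=-3002317.0676, Z=5473289.1042
→ Helmert⁻¹: X=1251825.8570, Y=-3001969.0656, Z=5472774.8455
→ Helmert⁻¹: X=1251947.0900, Y=-3001953.2545, Z=5472613.4858
→ geod (Bowring, a=6378388.000): φ=59.44497600°, λ=-67.36170800°, h=3710.2470 m

φ=59.444976°, λ=-67.361708°, h=3710.247 m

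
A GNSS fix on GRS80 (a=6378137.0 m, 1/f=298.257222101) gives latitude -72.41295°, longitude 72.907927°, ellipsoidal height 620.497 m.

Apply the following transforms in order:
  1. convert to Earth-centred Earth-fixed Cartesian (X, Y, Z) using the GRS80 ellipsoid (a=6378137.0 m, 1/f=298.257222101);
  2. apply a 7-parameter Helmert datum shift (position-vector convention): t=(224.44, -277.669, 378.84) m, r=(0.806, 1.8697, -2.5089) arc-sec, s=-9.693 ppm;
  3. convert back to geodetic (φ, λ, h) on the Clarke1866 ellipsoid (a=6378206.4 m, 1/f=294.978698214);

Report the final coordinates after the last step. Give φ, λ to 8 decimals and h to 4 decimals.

φ=-72.41479924°, λ=72.90021454°, h=284.1833 m

start: φ=-72.412950°, λ=72.907927°, h=620.497 m
→ ECEF (a=6378137.000, f=1/298.257222101): X=568200.3107, Y=1847873.6148, Z=-6058359.3747
→ Helmert 7p (PV): X=568386.8037, Y=1847594.7965, Z=-6057919.7408
→ geod (Bowring, a=6378206.400): φ=-72.41479924°, λ=72.90021454°, h=284.1833 m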